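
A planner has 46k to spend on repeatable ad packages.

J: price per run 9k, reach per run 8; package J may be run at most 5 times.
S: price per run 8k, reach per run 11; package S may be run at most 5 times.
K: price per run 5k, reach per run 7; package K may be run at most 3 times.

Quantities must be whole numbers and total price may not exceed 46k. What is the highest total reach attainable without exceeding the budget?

62

K has the best ratio (7/5); taking only K gives at most 3×7 = 21 (stopped by the supply cap of 3).
Mixing does better — 5×S and 1×K: price 45 ≤ 46, reach 5·11 + 1·7 = 62.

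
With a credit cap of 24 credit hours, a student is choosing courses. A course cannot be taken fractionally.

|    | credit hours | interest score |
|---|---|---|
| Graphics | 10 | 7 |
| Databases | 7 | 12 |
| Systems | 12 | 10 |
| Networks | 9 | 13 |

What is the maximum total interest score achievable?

25

Take Databases and Networks: credit hours 7 + 9 = 16 ≤ 24, interest score 12 + 13 = 25.
No other feasible combination does better.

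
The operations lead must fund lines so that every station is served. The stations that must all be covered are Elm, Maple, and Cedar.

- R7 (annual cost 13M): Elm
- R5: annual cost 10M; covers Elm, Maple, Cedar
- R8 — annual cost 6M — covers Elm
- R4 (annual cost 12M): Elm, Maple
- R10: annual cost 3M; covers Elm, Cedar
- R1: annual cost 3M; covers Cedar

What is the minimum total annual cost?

R5 alone covers Elm, Maple, Cedar — every station.
Total annual cost: 10.

10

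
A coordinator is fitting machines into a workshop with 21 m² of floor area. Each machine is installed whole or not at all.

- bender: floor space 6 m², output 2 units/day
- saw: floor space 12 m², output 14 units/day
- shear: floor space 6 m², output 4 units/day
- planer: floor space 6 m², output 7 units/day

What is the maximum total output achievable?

Take saw and planer: floor space 12 + 6 = 18 ≤ 21, output 14 + 7 = 21.
No other feasible combination does better.

21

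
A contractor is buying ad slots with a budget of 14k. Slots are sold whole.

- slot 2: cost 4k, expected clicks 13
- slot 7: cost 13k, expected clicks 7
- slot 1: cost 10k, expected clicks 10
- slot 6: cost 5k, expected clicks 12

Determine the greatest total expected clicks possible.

25

Allowing fractional choices, the relaxed optimum would be about 30.0, but ad slots are indivisible.
slot 2 + slot 1: cost 4 + 10 = 14 ≤ 14, expected clicks 13 + 10 = 23.
slot 2: cost 4 ≤ 14, expected clicks 13.
slot 2 + slot 6: cost 4 + 5 = 9 ≤ 14, expected clicks 13 + 12 = 25.
Best is slot 2 and slot 6 with total expected clicks 25.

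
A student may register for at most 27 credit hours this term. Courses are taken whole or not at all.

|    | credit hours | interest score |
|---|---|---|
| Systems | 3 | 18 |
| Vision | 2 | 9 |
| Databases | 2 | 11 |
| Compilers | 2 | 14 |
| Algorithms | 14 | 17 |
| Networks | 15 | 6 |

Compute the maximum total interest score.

69

Systems + Databases + Compilers + Algorithms: credit hours 3 + 2 + 2 + 14 = 21 ≤ 27, interest score 18 + 11 + 14 + 17 = 60.
Systems + Vision + Databases + Compilers + Algorithms: credit hours 3 + 2 + 2 + 2 + 14 = 23 ≤ 27, interest score 18 + 9 + 11 + 14 + 17 = 69.
Best is Systems, Vision, Databases, Compilers, and Algorithms with total interest score 69.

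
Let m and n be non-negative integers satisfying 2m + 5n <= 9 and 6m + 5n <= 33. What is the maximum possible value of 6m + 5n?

The continuous relaxation peaks at (4.5, 0) with value 27.00; rounding to a feasible lattice point costs some objective.
(m,n)=(4,0): 2·4+5·0=8≤9, 6·4+5·0=24≤33, objective 24.
(m,n)=(3,0): 2·3+5·0=6≤9, 6·3+5·0=18≤33, objective 18.
No feasible integer point exceeds 24.

24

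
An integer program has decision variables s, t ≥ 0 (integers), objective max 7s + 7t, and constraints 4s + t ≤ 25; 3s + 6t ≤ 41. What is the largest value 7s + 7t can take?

63

The continuous relaxation peaks at (5.19, 4.24) with value 66.00; rounding to a feasible lattice point costs some objective.
(s,t)=(5,4): 4·5+1·4=24≤25, 3·5+6·4=39≤41, objective 63.
(s,t)=(4,4): 4·4+1·4=20≤25, 3·4+6·4=36≤41, objective 56.
(s,t)=(5,3): 4·5+1·3=23≤25, 3·5+6·3=33≤41, objective 56.
(s,t)=(4,3): 4·4+1·3=19≤25, 3·4+6·3=30≤41, objective 49.
The best lattice point is (5,4), giving 63.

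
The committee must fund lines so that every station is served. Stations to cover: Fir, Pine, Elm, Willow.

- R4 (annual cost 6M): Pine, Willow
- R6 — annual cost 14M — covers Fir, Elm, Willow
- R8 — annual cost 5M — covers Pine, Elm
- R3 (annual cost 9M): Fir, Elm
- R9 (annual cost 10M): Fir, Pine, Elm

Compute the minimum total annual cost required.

15

This is an integer covering problem.
The greedy cost-per-new-station heuristic would pick R8, R4, and R3 for 20, but a cheaper cover exists.
Choose R4 and R3: together they cover Fir, Pine, Elm, Willow — every station.
Total annual cost: 6 + 9 = 15.
No cover costs less than 15.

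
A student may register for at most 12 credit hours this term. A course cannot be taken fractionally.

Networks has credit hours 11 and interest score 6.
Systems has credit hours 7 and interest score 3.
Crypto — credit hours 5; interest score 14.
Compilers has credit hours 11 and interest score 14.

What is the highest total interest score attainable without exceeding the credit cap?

17

Take Systems and Crypto: credit hours 7 + 5 = 12 ≤ 12, interest score 3 + 14 = 17.
No other feasible combination does better.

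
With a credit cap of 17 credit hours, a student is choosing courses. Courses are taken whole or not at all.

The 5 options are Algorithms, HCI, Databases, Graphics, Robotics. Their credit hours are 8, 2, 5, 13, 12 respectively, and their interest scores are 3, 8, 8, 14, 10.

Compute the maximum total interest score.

22

HCI + Graphics: credit hours 2 + 13 = 15 ≤ 17, interest score 8 + 14 = 22.
Algorithms + HCI + Databases: credit hours 8 + 2 + 5 = 15 ≤ 17, interest score 3 + 8 + 8 = 19.
Best is HCI and Graphics with total interest score 22.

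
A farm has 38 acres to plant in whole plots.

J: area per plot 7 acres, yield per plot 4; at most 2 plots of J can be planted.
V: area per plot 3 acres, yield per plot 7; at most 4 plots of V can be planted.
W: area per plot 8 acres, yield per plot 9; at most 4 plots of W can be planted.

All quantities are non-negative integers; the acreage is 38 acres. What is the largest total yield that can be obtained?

Take 4×V and 3×W: area 36 ≤ 38, yield 4·7 + 3·9 = 55.
V has the best ratio (7/3) and is taken to its limit of 4; remaining capacity is filled optimally with the others.

55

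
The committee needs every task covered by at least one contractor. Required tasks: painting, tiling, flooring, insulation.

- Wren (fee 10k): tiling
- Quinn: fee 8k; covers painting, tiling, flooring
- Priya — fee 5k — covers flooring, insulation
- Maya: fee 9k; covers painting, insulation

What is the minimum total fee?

Choose Quinn and Priya: together they cover painting, tiling, flooring, insulation — every task.
Total fee: 8 + 5 = 13.
No cover costs less than 13.

13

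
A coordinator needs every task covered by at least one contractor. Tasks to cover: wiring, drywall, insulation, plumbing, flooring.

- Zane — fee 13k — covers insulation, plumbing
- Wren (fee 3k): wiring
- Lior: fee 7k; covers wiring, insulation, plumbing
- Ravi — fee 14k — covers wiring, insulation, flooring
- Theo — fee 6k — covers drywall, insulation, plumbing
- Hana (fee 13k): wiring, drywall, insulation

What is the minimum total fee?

20

The greedy cost-per-new-task heuristic would pick Theo, Wren, and Ravi for 23, but a cheaper cover exists.
Choose Ravi and Theo: together they cover wiring, drywall, insulation, plumbing, flooring — every task.
Total fee: 14 + 6 = 20.
No cover costs less than 20.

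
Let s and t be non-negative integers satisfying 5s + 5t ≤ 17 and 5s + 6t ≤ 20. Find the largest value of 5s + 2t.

The continuous relaxation peaks at (3.4, 0) with value 17.00; rounding to a feasible lattice point costs some objective.
(s,t)=(3,0): 5·3+5·0=15≤17, 5·3+6·0=15≤20, objective 15.
(s,t)=(2,1): 5·2+5·1=15≤17, 5·2+6·1=16≤20, objective 12.
Maximum is 15 at (s,t)=(3,0).

15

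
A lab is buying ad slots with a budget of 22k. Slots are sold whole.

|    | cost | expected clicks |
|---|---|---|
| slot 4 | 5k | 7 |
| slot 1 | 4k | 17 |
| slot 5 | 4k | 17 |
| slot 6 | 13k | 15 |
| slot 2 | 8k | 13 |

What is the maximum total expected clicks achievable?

54

slot 4 + slot 1 + slot 5 + slot 2: cost 5 + 4 + 4 + 8 = 21 ≤ 22, expected clicks 7 + 17 + 17 + 13 = 54.
slot 1 + slot 5 + slot 6: cost 4 + 4 + 13 = 21 ≤ 22, expected clicks 17 + 17 + 15 = 49.
slot 1 + slot 5 + slot 2: cost 4 + 4 + 8 = 16 ≤ 22, expected clicks 17 + 17 + 13 = 47.
Best is slot 4, slot 1, slot 5, and slot 2 with total expected clicks 54.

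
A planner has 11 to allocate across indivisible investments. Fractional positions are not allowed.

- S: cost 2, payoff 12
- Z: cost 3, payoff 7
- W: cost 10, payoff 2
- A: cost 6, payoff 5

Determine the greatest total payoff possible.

24

Treat it as a binary knapsack problem.
Take S, Z, and A: cost 2 + 3 + 6 = 11 ≤ 11, payoff 12 + 7 + 5 = 24.
No other feasible combination does better.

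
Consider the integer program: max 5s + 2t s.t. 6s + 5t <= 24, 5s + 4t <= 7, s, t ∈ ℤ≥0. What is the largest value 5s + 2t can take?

5

The continuous relaxation peaks at (1.4, 0) with value 7.00; rounding to a feasible lattice point costs some objective.
(s,t)=(1,0): 6·1+5·0=6≤24, 5·1+4·0=5≤7, objective 5.
(s,t)=(0,1): 6·0+5·1=5≤24, 5·0+4·1=4≤7, objective 2.
No feasible integer point exceeds 5.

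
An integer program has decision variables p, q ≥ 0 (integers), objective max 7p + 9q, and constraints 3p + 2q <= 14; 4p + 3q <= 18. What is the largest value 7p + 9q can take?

(p,q)=(0,6): 3·0+2·6=12≤14, 4·0+3·6=18≤18, objective 54.
(p,q)=(0,5): 3·0+2·5=10≤14, 4·0+3·5=15≤18, objective 45.
Maximum is 54 at (p,q)=(0,6).

54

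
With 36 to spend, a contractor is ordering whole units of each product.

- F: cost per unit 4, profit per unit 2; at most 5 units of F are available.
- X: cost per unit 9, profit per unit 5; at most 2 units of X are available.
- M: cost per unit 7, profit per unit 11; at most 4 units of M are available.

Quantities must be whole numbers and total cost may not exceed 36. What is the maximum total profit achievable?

48

M has the best ratio (11/7); taking only M gives at most 4×11 = 44 (stopped by the supply cap of 4).
Mixing does better — 2×F and 4×M: cost 36 ≤ 36, profit 2·2 + 4·11 = 48.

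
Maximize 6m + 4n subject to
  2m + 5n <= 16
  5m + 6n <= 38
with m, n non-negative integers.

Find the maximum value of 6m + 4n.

42

Relaxing integrality, the LP optimum is 45.60 at (m,n) = (7.6, 0), which is not an integer point.
(m,n)=(7,0): 2·7+5·0=14≤16, 5·7+6·0=35≤38, objective 42.
(m,n)=(6,0): 2·6+5·0=12≤16, 5·6+6·0=30≤38, objective 36.
The best lattice point is (7,0), giving 42.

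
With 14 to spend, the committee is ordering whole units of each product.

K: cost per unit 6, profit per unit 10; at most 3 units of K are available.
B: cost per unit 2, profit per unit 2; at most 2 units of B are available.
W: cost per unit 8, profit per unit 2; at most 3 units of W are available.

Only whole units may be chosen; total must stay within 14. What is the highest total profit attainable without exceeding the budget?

Take 2×K and 1×B: cost 14 ≤ 14, profit 2·10 + 1·2 = 22.
No other integer combination yields more.

22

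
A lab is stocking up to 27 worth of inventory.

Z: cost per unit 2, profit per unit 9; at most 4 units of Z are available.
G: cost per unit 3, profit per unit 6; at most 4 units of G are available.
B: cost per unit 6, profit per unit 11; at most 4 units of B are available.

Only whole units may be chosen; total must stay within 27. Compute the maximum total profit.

71

Take 4×Z, 4×G, and 1×B: cost 26 ≤ 27, profit 4·9 + 4·6 + 1·11 = 71.
Z has the best ratio (9/2) and is taken to its limit of 4; remaining capacity is filled optimally with the others.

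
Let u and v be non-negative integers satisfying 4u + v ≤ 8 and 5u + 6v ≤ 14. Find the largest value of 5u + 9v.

(u,v)=(0,2): 4·0+1·2=2≤8, 5·0+6·2=12≤14, objective 18.
(u,v)=(1,1): 4·1+1·1=5≤8, 5·1+6·1=11≤14, objective 14.
(u,v)=(0,1): 4·0+1·1=1≤8, 5·0+6·1=6≤14, objective 9.
The best lattice point is (0,2), giving 18.

18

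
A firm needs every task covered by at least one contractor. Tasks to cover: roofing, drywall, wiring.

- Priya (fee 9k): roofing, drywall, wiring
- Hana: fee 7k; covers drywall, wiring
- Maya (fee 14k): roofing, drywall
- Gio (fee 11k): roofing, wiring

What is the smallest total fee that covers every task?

9

This is a weighted set-cover instance.
Priya alone covers roofing, drywall, wiring — every task.
Total fee: 9.
No cover costs less than 9.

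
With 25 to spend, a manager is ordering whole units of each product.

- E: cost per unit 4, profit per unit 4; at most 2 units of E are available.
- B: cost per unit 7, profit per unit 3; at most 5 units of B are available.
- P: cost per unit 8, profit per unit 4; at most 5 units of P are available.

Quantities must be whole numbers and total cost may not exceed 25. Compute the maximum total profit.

Take 2×E and 2×P: cost 24 ≤ 25, profit 2·4 + 2·4 = 16.
E has the best ratio (4/4) and is taken to its limit of 2; remaining capacity is filled optimally with the others.

16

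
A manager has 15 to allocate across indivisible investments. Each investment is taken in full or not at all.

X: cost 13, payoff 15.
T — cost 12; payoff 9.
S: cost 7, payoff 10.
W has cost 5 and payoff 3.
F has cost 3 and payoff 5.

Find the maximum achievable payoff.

X: cost 13 ≤ 15, payoff 15.
S + W + F: cost 7 + 5 + 3 = 15 ≤ 15, payoff 10 + 3 + 5 = 18.
S + F: cost 7 + 3 = 10 ≤ 15, payoff 10 + 5 = 15.
Best is S, W, and F with total payoff 18.

18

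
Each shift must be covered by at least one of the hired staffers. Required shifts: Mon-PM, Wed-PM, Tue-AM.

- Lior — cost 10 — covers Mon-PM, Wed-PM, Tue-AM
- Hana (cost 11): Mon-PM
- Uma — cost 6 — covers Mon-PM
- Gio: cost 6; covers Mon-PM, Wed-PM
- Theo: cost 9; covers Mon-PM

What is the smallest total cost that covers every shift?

10

The greedy cost-per-new-shift heuristic would pick Gio and Lior for 16, but a cheaper cover exists.
Lior alone covers Mon-PM, Wed-PM, Tue-AM — every shift.
Total cost: 10.
No cover costs less than 10.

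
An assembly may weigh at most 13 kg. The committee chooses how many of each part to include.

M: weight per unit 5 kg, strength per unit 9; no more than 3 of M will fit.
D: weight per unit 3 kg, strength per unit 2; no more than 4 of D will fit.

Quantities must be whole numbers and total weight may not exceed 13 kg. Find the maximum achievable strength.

2×M and 1×D: weight 13 ≤ 13, strength 2·9 + 1·2 = 20.
2×M: weight 10 ≤ 13, strength 2·9 = 18.
Best is 20.

20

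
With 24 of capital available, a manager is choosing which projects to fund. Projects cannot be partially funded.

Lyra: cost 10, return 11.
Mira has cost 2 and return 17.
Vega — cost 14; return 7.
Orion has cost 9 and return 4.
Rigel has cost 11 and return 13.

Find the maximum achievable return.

41

Treat it as a binary knapsack problem.
Allowing fractional choices, the relaxed optimum would be about 41.5, but projects are indivisible.
Mira + Orion + Rigel: cost 2 + 9 + 11 = 22 ≤ 24, return 17 + 4 + 13 = 34.
Lyra + Mira + Rigel: cost 10 + 2 + 11 = 23 ≤ 24, return 11 + 17 + 13 = 41.
Best is Lyra, Mira, and Rigel with total return 41.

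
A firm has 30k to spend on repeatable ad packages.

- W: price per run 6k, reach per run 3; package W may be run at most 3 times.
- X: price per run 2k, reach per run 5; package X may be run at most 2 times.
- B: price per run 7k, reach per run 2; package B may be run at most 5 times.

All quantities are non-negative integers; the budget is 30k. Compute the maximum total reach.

This is a bounded integer knapsack.
X has the best ratio (5/2); taking only X gives at most 2×5 = 10 (stopped by the supply cap of 2).
Mixing does better — 3×W, 2×X, and 1×B: price 29 ≤ 30, reach 3·3 + 2·5 + 1·2 = 21.

21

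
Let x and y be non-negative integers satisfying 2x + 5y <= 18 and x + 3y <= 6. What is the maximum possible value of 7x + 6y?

(x,y)=(6,0) is feasible, giving 42.
(x,y)=(5,0) is feasible, giving 35.
The best lattice point is (6,0), giving 42.

42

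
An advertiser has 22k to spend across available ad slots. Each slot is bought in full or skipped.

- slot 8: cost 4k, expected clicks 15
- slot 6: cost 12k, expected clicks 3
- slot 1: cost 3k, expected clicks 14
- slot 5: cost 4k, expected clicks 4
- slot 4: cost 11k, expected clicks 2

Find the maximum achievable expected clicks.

35

slot 8 + slot 1 + slot 5 + slot 4: cost 4 + 3 + 4 + 11 = 22 ≤ 22, expected clicks 15 + 14 + 4 + 2 = 35.
slot 8 + slot 1 + slot 5: cost 4 + 3 + 4 = 11 ≤ 22, expected clicks 15 + 14 + 4 = 33.
Best is slot 8, slot 1, slot 5, and slot 4 with total expected clicks 35.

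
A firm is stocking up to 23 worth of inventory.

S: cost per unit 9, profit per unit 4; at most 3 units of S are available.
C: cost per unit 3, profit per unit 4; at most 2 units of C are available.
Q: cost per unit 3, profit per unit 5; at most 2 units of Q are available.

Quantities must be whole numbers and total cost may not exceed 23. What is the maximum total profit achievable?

22

Take 1×S, 2×C, and 2×Q: cost 21 ≤ 23, profit 1·4 + 2·4 + 2·5 = 22.
Q has the best ratio (5/3) and is taken to its limit of 2; remaining capacity is filled optimally with the others.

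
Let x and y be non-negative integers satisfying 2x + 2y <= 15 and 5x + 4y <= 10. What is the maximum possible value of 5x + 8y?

(x,y)=(0,2) is feasible, giving 16.
(x,y)=(1,1) is feasible, giving 13.
(x,y)=(0,1) is feasible, giving 8.
Maximum is 16 at (x,y)=(0,2).

16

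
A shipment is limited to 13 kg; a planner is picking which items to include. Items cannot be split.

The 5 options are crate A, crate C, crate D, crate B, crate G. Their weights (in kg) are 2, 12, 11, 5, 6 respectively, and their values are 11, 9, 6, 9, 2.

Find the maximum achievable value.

22

crate A + crate B: weight 2 + 5 = 7 ≤ 13, value 11 + 9 = 20.
crate A + crate B + crate G: weight 2 + 5 + 6 = 13 ≤ 13, value 11 + 9 + 2 = 22.
Best is crate A, crate B, and crate G with total value 22.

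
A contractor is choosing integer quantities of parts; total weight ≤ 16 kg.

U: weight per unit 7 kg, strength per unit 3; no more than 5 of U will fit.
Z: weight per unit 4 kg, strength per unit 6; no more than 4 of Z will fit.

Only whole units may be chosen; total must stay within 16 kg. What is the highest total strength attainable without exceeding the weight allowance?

This is a bounded integer knapsack.
Z has the best ratio (6/4); taking only Z gives at most 4×6 = 24 (stopped by the weight limit).
Optimal: 4×Z: weight 16 ≤ 16, strength 4·6 = 24.

24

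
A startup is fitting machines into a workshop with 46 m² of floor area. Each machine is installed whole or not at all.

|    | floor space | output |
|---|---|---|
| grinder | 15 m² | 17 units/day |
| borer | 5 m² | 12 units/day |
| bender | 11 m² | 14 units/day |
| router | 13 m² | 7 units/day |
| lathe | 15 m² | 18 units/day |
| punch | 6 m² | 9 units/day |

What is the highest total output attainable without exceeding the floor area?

grinder + borer + lathe + punch: floor space 15 + 5 + 15 + 6 = 41 ≤ 46, output 17 + 12 + 18 + 9 = 56.
grinder + borer + bender + lathe: floor space 15 + 5 + 11 + 15 = 46 ≤ 46, output 17 + 12 + 14 + 18 = 61.
Best is grinder, borer, bender, and lathe with total output 61.

61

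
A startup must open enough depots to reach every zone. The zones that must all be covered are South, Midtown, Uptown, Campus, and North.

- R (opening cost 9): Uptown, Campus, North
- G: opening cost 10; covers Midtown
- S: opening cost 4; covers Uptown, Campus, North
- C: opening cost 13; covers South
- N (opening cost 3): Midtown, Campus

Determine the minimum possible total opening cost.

20

Choose S, C, and N: together they cover South, Midtown, Uptown, Campus, North — every zone.
Total opening cost: 4 + 13 + 3 = 20.
No cover costs less than 20.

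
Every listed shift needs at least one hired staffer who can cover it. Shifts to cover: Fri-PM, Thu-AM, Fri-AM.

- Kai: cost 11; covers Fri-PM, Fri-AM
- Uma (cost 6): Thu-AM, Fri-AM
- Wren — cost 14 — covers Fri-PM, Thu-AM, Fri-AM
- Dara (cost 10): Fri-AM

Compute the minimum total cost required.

The greedy cost-per-new-shift heuristic would pick Uma and Kai for 17, but a cheaper cover exists.
Wren alone covers Fri-PM, Thu-AM, Fri-AM — every shift.
Total cost: 14.
No cover costs less than 14.

14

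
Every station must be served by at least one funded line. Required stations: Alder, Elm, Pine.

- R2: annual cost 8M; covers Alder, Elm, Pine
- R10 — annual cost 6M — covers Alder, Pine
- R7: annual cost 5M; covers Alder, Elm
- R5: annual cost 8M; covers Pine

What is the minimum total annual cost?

8

The greedy cost-per-new-station heuristic would pick R7 and R10 for 11, but a cheaper cover exists.
R2 alone covers Alder, Elm, Pine — every station.
Total annual cost: 8.
No cover costs less than 8.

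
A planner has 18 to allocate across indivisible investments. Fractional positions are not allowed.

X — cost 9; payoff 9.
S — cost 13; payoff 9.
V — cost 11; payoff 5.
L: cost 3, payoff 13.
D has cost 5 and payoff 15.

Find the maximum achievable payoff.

Allowing fractional choices, the relaxed optimum would be about 37.7, but investments are indivisible.
X + L + D: cost 9 + 3 + 5 = 17 ≤ 18, payoff 9 + 13 + 15 = 37.
L + D: cost 3 + 5 = 8 ≤ 18, payoff 13 + 15 = 28.
Best is X, L, and D with total payoff 37.

37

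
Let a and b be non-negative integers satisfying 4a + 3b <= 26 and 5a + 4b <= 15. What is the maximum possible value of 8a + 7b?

24

Relaxing integrality, the LP optimum is 26.25 at (a,b) = (0, 3.75), which is not an integer point.
(a,b)=(3,0): 4·3+3·0=12≤26, 5·3+4·0=15≤15, objective 24.
(a,b)=(2,1): 4·2+3·1=11≤26, 5·2+4·1=14≤15, objective 23.
(a,b)=(1,2): 4·1+3·2=10≤26, 5·1+4·2=13≤15, objective 22.
(a,b)=(0,3): 4·0+3·3=9≤26, 5·0+4·3=12≤15, objective 21.
Maximum is 24 at (a,b)=(3,0).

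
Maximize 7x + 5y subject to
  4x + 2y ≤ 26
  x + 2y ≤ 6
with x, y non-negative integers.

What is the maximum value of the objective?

42

(x,y)=(6,0) is feasible, giving 42.
(x,y)=(5,0) is feasible, giving 35.
Maximum is 42 at (x,y)=(6,0).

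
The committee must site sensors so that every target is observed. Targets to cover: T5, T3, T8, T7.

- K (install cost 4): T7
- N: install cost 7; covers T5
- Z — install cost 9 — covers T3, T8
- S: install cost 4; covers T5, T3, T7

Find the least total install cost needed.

13

Choose Z and S: together they cover T5, T3, T8, T7 — every target.
Total install cost: 9 + 4 = 13.
No cover costs less than 13.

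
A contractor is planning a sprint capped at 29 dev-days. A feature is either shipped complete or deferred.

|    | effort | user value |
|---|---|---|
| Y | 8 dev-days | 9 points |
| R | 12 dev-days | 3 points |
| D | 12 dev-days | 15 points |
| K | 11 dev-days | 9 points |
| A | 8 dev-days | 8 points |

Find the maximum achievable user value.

32

Y + D + A: effort 8 + 12 + 8 = 28 ≤ 29, user value 9 + 15 + 8 = 32.
Y + K + A: effort 8 + 11 + 8 = 27 ≤ 29, user value 9 + 9 + 8 = 26.
Y + D: effort 8 + 12 = 20 ≤ 29, user value 9 + 15 = 24.
Best is Y, D, and A with total user value 32.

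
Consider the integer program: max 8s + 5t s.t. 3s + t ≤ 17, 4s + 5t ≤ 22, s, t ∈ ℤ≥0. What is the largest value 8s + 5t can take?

40

(s,t)=(5,0) is feasible, giving 40.
(s,t)=(4,1) is feasible, giving 37.
(s,t)=(4,0) is feasible, giving 32.
Maximum is 40 at (s,t)=(5,0).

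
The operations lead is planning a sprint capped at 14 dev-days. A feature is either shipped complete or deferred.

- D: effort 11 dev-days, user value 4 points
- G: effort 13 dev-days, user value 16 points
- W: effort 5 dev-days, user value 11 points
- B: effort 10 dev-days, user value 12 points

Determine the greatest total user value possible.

16

This is an integer program with binary decision variables.
B: effort 10 ≤ 14, user value 12.
G: effort 13 ≤ 14, user value 16.
W: effort 5 ≤ 14, user value 11.
Best is G with total user value 16.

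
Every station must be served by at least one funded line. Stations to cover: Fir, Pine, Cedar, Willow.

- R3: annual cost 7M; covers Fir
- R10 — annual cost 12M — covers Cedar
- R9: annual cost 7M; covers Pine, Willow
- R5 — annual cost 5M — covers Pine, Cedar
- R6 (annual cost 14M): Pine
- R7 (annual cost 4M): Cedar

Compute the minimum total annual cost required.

The greedy cost-per-new-station heuristic would pick R5, R3, and R9 for 19, but a cheaper cover exists.
Choose R3, R9, and R7: together they cover Fir, Pine, Cedar, Willow — every station.
Total annual cost: 7 + 7 + 4 = 18.
No cover costs less than 18.

18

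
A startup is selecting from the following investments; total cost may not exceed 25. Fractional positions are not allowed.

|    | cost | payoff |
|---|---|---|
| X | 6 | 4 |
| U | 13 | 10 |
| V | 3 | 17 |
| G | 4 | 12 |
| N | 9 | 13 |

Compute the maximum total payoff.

46

Allowing fractional choices, the relaxed optimum would be about 48.9, but investments are indivisible.
X + V + G + N: cost 6 + 3 + 4 + 9 = 22 ≤ 25, payoff 4 + 17 + 12 + 13 = 46.
V + G + N: cost 3 + 4 + 9 = 16 ≤ 25, payoff 17 + 12 + 13 = 42.
U + V + N: cost 13 + 3 + 9 = 25 ≤ 25, payoff 10 + 17 + 13 = 40.
Best is X, V, G, and N with total payoff 46.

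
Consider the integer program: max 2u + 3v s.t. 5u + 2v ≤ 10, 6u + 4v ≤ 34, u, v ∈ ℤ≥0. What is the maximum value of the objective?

(u,v)=(0,5): 5·0+2·5=10≤10, 6·0+4·5=20≤34, objective 15.
(u,v)=(0,4): 5·0+2·4=8≤10, 6·0+4·4=16≤34, objective 12.
No feasible integer point exceeds 15.

15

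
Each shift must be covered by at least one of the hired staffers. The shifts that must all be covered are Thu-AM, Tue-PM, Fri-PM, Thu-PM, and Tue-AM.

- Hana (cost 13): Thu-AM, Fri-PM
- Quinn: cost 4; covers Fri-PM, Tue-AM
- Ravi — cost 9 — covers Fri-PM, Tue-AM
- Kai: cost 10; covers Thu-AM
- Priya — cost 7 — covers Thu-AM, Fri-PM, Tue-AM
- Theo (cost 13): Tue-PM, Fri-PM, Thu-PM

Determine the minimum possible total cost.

The greedy cost-per-new-shift heuristic would pick Quinn, Theo, and Priya for 24, but a cheaper cover exists.
Choose Priya and Theo: together they cover Thu-AM, Tue-PM, Fri-PM, Thu-PM, Tue-AM — every shift.
Total cost: 7 + 13 = 20.
No cover costs less than 20.

20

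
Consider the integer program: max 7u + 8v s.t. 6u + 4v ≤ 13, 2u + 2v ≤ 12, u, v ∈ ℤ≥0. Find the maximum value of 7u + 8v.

24

The continuous relaxation peaks at (0, 3.25) with value 26.00; rounding to a feasible lattice point costs some objective.
(u,v)=(0,3): 6·0+4·3=12≤13, 2·0+2·3=6≤12, objective 24.
(u,v)=(0,2): 6·0+4·2=8≤13, 2·0+2·2=4≤12, objective 16.
The best lattice point is (0,3), giving 24.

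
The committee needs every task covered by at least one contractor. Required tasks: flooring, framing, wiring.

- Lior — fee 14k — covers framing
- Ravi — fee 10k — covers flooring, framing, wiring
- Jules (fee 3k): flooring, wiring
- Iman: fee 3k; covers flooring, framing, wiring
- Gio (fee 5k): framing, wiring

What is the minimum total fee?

Iman alone covers flooring, framing, wiring — every task.
Total fee: 3.
No cover costs less than 3.

3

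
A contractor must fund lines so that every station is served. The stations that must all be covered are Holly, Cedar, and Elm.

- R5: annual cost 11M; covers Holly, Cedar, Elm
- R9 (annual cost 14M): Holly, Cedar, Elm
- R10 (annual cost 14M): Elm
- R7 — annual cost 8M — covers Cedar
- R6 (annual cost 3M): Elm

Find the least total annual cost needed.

R5 alone covers Holly, Cedar, Elm — every station.
Total annual cost: 11.

11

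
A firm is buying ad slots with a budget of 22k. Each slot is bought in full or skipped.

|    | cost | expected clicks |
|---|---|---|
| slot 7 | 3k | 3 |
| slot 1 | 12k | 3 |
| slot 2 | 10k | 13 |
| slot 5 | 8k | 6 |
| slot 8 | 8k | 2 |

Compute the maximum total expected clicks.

slot 7 + slot 2 + slot 5: cost 3 + 10 + 8 = 21 ≤ 22, expected clicks 3 + 13 + 6 = 22.
slot 7 + slot 2 + slot 8: cost 3 + 10 + 8 = 21 ≤ 22, expected clicks 3 + 13 + 2 = 18.
slot 2 + slot 5: cost 10 + 8 = 18 ≤ 22, expected clicks 13 + 6 = 19.
Best is slot 7, slot 2, and slot 5 with total expected clicks 22.

22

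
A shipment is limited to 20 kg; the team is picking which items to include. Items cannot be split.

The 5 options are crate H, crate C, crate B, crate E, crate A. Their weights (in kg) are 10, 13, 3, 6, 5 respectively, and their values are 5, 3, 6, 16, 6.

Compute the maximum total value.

28

Allowing fractional choices, the relaxed optimum would be about 31.0, but items are indivisible.
crate H + crate B + crate E: weight 10 + 3 + 6 = 19 ≤ 20, value 5 + 6 + 16 = 27.
crate B + crate E + crate A: weight 3 + 6 + 5 = 14 ≤ 20, value 6 + 16 + 6 = 28.
crate B + crate E: weight 3 + 6 = 9 ≤ 20, value 6 + 16 = 22.
Best is crate B, crate E, and crate A with total value 28.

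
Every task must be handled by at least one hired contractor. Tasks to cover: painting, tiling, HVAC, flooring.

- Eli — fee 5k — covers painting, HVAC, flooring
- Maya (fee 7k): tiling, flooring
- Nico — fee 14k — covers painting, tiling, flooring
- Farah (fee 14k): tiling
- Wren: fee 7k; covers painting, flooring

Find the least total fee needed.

12

This is a weighted set-cover instance.
Choose Eli and Maya: together they cover painting, tiling, HVAC, flooring — every task.
Total fee: 5 + 7 = 12.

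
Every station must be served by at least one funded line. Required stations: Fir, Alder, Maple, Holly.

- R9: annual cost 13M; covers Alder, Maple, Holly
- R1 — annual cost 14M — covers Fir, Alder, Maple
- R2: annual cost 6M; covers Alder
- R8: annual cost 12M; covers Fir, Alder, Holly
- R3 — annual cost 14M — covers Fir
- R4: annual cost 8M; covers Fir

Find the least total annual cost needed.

21

The greedy cost-per-new-station heuristic would pick R8 and R9 for 25, but a cheaper cover exists.
Choose R9 and R4: together they cover Fir, Alder, Maple, Holly — every station.
Total annual cost: 13 + 8 = 21.
No cover costs less than 21.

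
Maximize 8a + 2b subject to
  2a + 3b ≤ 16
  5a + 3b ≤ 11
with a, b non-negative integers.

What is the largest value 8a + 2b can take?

16

Relaxing integrality, the LP optimum is 17.60 at (a,b) = (2.2, 0), which is not an integer point.
(a,b)=(2,0): 2·2+3·0=4≤16, 5·2+3·0=10≤11, objective 16.
(a,b)=(1,1): 2·1+3·1=5≤16, 5·1+3·1=8≤11, objective 10.
(a,b)=(1,0): 2·1+3·0=2≤16, 5·1+3·0=5≤11, objective 8.
The best lattice point is (2,0), giving 16.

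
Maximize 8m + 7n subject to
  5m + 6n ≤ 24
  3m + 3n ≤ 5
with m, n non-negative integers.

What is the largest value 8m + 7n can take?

8

(m,n)=(1,0): 5·1+6·0=5≤24, 3·1+3·0=3≤5, objective 8.
(m,n)=(0,1): 5·0+6·1=6≤24, 3·0+3·1=3≤5, objective 7.
(m,n)=(0,0): 5·0+6·0=0≤24, 3·0+3·0=0≤5, objective 0.
The best lattice point is (1,0), giving 8.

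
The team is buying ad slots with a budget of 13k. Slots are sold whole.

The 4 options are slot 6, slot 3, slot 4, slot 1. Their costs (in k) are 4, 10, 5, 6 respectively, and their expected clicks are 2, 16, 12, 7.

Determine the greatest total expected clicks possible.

19

Allowing fractional choices, the relaxed optimum would be about 24.8, but ad slots are indivisible.
slot 3: cost 10 ≤ 13, expected clicks 16.
slot 4 + slot 1: cost 5 + 6 = 11 ≤ 13, expected clicks 12 + 7 = 19.
slot 6 + slot 4: cost 4 + 5 = 9 ≤ 13, expected clicks 2 + 12 = 14.
Best is slot 4 and slot 1 with total expected clicks 19.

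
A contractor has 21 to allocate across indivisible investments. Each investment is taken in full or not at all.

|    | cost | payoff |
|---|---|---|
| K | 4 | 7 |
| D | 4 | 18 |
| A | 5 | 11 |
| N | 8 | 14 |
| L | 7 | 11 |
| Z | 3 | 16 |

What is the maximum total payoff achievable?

59

Allowing fractional choices, the relaxed optimum would be about 60.8, but investments are indivisible.
D + A + L + Z: cost 4 + 5 + 7 + 3 = 19 ≤ 21, payoff 18 + 11 + 11 + 16 = 56.
D + A + N + Z: cost 4 + 5 + 8 + 3 = 20 ≤ 21, payoff 18 + 11 + 14 + 16 = 59.
K + D + N + Z: cost 4 + 4 + 8 + 3 = 19 ≤ 21, payoff 7 + 18 + 14 + 16 = 55.
Best is D, A, N, and Z with total payoff 59.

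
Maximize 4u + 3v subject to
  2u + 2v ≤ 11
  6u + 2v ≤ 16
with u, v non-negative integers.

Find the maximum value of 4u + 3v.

(u,v)=(1,4) is feasible, giving 16.
(u,v)=(0,5) is feasible, giving 15.
The best lattice point is (1,4), giving 16.

16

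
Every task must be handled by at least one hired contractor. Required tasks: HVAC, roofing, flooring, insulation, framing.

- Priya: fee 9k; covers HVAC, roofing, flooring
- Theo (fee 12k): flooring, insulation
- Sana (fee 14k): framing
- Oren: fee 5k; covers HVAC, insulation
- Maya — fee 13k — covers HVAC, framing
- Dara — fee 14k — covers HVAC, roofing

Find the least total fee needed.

27

This is an integer covering problem.
Choose Priya, Oren, and Maya: together they cover HVAC, roofing, flooring, insulation, framing — every task.
Total fee: 9 + 5 + 13 = 27.
No cover costs less than 27.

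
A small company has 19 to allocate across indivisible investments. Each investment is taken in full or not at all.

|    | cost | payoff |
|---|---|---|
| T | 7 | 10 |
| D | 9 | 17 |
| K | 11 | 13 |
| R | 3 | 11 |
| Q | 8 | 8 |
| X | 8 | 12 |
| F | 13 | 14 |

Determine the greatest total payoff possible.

Allowing fractional choices, the relaxed optimum would be about 38.5, but investments are indivisible.
T + R + X: cost 7 + 3 + 8 = 18 ≤ 19, payoff 10 + 11 + 12 = 33.
T + D + R: cost 7 + 9 + 3 = 19 ≤ 19, payoff 10 + 17 + 11 = 38.
Best is T, D, and R with total payoff 38.

38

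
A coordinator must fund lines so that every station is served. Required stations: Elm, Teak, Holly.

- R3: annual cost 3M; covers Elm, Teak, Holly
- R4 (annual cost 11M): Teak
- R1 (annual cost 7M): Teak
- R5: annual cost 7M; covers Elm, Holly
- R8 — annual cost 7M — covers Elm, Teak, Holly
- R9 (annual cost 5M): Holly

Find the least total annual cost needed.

R3 alone covers Elm, Teak, Holly — every station.
Total annual cost: 3.
No cover costs less than 3.

3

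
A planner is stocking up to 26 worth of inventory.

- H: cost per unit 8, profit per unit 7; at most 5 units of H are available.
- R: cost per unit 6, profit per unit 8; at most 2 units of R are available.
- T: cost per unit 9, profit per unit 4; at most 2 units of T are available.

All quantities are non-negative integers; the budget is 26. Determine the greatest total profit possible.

23

R has the best ratio (8/6); taking only R gives at most 2×8 = 16 (stopped by the supply cap of 2).
Mixing does better — 1×H and 2×R: cost 20 ≤ 26, profit 1·7 + 2·8 = 23.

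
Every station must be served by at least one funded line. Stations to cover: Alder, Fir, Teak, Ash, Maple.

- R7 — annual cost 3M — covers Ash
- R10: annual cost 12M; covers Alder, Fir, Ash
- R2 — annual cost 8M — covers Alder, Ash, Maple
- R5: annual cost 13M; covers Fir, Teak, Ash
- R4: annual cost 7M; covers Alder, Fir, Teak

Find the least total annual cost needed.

Choose R2 and R4: together they cover Alder, Fir, Teak, Ash, Maple — every station.
Total annual cost: 8 + 7 = 15.

15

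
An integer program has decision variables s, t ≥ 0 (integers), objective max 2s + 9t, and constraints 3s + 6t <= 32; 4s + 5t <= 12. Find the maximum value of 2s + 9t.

Relaxing integrality, the LP optimum is 21.60 at (s,t) = (0, 2.4), which is not an integer point.
(s,t)=(0,2) is feasible, giving 18.
(s,t)=(1,1) is feasible, giving 11.
(s,t)=(0,1) is feasible, giving 9.
No feasible integer point exceeds 18.

18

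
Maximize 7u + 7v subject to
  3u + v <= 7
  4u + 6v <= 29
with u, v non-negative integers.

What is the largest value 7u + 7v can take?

Relaxing integrality, the LP optimum is 36.00 at (u,v) = (0.929, 4.21), which is not an integer point.
(u,v)=(1,4): 3·1+1·4=7≤7, 4·1+6·4=28≤29, objective 35.
(u,v)=(1,3): 3·1+1·3=6≤7, 4·1+6·3=22≤29, objective 28.
(u,v)=(0,4): 3·0+1·4=4≤7, 4·0+6·4=24≤29, objective 28.
The best lattice point is (1,4), giving 35.

35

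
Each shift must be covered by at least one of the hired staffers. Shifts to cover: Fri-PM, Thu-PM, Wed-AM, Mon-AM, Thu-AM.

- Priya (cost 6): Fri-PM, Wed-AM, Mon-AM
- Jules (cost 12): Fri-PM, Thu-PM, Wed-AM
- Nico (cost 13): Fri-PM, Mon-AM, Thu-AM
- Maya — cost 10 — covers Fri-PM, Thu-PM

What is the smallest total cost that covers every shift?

25

The greedy cost-per-new-shift heuristic would pick Priya, Maya, and Nico for 29, but a cheaper cover exists.
Choose Jules and Nico: together they cover Fri-PM, Thu-PM, Wed-AM, Mon-AM, Thu-AM — every shift.
Total cost: 12 + 13 = 25.
No cover costs less than 25.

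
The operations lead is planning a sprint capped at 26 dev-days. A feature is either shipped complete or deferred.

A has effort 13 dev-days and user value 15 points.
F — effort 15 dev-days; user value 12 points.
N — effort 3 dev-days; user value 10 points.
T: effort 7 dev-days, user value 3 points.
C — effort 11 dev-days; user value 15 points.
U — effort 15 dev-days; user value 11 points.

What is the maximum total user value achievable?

30

Take A and C: effort 13 + 11 = 24 ≤ 26, user value 15 + 15 = 30.
No other feasible combination does better.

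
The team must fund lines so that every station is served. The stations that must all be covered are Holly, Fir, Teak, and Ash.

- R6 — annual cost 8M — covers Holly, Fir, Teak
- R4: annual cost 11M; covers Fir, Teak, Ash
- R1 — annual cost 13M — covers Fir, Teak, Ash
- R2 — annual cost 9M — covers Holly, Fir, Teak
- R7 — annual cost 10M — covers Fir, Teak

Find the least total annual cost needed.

19

This is a weighted set-cover instance.
Choose R6 and R4: together they cover Holly, Fir, Teak, Ash — every station.
Total annual cost: 8 + 11 = 19.
No cover costs less than 19.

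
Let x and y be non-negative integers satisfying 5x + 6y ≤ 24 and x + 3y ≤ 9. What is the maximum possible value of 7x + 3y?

The continuous relaxation peaks at (4.8, 0) with value 33.60; rounding to a feasible lattice point costs some objective.
(x,y)=(4,0): 5·4+6·0=20≤24, 1·4+3·0=4≤9, objective 28.
(x,y)=(3,1): 5·3+6·1=21≤24, 1·3+3·1=6≤9, objective 24.
(x,y)=(3,0): 5·3+6·0=15≤24, 1·3+3·0=3≤9, objective 21.
Maximum is 28 at (x,y)=(4,0).

28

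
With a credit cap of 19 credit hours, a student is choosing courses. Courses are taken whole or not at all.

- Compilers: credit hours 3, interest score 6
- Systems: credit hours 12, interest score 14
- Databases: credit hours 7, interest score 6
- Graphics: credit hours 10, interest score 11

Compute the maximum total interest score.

20

Compilers + Systems: credit hours 3 + 12 = 15 ≤ 19, interest score 6 + 14 = 20.
Compilers + Graphics: credit hours 3 + 10 = 13 ≤ 19, interest score 6 + 11 = 17.
Systems + Databases: credit hours 12 + 7 = 19 ≤ 19, interest score 14 + 6 = 20.
The maximum interest score is 20; one optimal choice is Compilers and Systems.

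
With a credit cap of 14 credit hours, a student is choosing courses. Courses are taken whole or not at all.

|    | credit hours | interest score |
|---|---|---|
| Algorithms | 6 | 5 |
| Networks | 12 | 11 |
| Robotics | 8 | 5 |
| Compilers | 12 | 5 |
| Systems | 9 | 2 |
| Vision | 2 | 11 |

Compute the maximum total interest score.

22

Treat it as a binary knapsack problem.
Algorithms + Vision: credit hours 6 + 2 = 8 ≤ 14, interest score 5 + 11 = 16.
Robotics + Vision: credit hours 8 + 2 = 10 ≤ 14, interest score 5 + 11 = 16.
Networks + Vision: credit hours 12 + 2 = 14 ≤ 14, interest score 11 + 11 = 22.
Best is Networks and Vision with total interest score 22.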